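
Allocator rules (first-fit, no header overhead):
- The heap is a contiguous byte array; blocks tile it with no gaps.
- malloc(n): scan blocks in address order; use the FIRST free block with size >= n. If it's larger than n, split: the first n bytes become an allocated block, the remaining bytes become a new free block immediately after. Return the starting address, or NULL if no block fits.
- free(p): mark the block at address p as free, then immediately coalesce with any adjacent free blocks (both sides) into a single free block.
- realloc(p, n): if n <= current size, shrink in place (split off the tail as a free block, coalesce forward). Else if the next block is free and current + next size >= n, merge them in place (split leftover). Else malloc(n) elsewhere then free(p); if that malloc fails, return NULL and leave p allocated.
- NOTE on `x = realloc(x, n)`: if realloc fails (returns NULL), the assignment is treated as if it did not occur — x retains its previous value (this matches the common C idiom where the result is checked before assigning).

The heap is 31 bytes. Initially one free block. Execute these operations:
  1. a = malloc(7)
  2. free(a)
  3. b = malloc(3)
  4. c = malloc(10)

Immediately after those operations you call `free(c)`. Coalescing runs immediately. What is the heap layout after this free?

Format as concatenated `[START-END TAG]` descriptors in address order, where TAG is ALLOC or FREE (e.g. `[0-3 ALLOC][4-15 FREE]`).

Answer: [0-2 ALLOC][3-30 FREE]

Derivation:
Op 1: a = malloc(7) -> a = 0; heap: [0-6 ALLOC][7-30 FREE]
Op 2: free(a) -> (freed a); heap: [0-30 FREE]
Op 3: b = malloc(3) -> b = 0; heap: [0-2 ALLOC][3-30 FREE]
Op 4: c = malloc(10) -> c = 3; heap: [0-2 ALLOC][3-12 ALLOC][13-30 FREE]
free(c): c = 3 -> block [3-12 ALLOC]; mark free, coalesce with adjacent free neighbors -> [0-2 ALLOC][3-30 FREE]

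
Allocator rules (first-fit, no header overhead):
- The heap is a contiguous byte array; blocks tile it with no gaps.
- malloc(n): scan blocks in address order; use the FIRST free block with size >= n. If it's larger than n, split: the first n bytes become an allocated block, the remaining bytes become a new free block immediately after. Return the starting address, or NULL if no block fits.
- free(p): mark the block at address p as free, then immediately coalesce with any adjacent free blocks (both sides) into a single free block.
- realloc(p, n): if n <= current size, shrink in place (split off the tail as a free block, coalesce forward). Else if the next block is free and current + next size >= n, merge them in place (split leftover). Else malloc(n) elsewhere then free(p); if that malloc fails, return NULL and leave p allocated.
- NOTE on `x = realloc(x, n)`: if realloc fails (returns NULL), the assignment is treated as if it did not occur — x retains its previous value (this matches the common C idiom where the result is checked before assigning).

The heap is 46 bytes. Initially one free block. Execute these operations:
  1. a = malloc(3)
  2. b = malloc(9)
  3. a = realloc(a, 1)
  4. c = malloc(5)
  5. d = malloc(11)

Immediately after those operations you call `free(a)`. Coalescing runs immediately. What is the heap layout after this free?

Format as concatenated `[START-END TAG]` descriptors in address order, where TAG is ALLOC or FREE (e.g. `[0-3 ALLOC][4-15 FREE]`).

Answer: [0-2 FREE][3-11 ALLOC][12-16 ALLOC][17-27 ALLOC][28-45 FREE]

Derivation:
Op 1: a = malloc(3) -> a = 0; heap: [0-2 ALLOC][3-45 FREE]
Op 2: b = malloc(9) -> b = 3; heap: [0-2 ALLOC][3-11 ALLOC][12-45 FREE]
Op 3: a = realloc(a, 1) -> a = 0; heap: [0-0 ALLOC][1-2 FREE][3-11 ALLOC][12-45 FREE]
Op 4: c = malloc(5) -> c = 12; heap: [0-0 ALLOC][1-2 FREE][3-11 ALLOC][12-16 ALLOC][17-45 FREE]
Op 5: d = malloc(11) -> d = 17; heap: [0-0 ALLOC][1-2 FREE][3-11 ALLOC][12-16 ALLOC][17-27 ALLOC][28-45 FREE]
free(a): a = 0 -> block [0-0 ALLOC]; mark free, coalesce with adjacent free neighbors -> [0-2 FREE][3-11 ALLOC][12-16 ALLOC][17-27 ALLOC][28-45 FREE]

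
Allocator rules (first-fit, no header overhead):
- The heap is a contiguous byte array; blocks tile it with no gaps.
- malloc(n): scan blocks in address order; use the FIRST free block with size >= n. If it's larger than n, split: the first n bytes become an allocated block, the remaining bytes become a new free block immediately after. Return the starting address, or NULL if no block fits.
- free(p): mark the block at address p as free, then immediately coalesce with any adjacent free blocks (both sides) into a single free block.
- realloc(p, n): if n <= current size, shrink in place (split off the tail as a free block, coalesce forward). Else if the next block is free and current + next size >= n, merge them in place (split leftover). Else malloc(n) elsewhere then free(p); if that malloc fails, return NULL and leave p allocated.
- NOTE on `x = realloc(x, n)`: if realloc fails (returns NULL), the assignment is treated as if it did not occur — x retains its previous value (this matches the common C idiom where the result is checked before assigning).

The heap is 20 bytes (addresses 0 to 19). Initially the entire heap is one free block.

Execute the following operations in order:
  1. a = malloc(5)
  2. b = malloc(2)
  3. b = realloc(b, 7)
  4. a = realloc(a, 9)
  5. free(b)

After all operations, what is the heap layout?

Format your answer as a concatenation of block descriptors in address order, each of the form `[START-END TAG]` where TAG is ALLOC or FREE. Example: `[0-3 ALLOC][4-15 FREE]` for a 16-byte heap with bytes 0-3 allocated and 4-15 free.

Answer: [0-4 ALLOC][5-19 FREE]

Derivation:
Op 1: a = malloc(5) -> a = 0; heap: [0-4 ALLOC][5-19 FREE]
Op 2: b = malloc(2) -> b = 5; heap: [0-4 ALLOC][5-6 ALLOC][7-19 FREE]
Op 3: b = realloc(b, 7) -> b = 5; heap: [0-4 ALLOC][5-11 ALLOC][12-19 FREE]
Op 4: a = realloc(a, 9) -> NULL (a unchanged); heap: [0-4 ALLOC][5-11 ALLOC][12-19 FREE]
Op 5: free(b) -> (freed b); heap: [0-4 ALLOC][5-19 FREE]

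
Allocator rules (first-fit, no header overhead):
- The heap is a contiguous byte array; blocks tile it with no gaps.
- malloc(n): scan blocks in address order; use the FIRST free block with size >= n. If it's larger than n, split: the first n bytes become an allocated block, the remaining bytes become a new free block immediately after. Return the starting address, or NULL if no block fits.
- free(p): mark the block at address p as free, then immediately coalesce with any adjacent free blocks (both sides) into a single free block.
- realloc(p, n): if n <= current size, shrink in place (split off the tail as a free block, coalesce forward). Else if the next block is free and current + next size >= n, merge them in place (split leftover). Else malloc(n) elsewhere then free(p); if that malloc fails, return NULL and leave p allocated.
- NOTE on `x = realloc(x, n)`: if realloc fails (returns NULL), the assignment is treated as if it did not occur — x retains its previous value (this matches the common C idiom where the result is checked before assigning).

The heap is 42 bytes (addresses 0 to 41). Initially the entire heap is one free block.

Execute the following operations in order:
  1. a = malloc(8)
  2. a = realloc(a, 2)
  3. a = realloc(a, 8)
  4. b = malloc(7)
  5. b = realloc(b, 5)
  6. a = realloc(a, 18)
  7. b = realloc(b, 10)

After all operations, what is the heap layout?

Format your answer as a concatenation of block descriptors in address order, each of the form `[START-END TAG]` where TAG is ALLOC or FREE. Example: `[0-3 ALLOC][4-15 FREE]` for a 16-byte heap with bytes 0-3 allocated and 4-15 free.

Answer: [0-12 FREE][13-30 ALLOC][31-40 ALLOC][41-41 FREE]

Derivation:
Op 1: a = malloc(8) -> a = 0; heap: [0-7 ALLOC][8-41 FREE]
Op 2: a = realloc(a, 2) -> a = 0; heap: [0-1 ALLOC][2-41 FREE]
Op 3: a = realloc(a, 8) -> a = 0; heap: [0-7 ALLOC][8-41 FREE]
Op 4: b = malloc(7) -> b = 8; heap: [0-7 ALLOC][8-14 ALLOC][15-41 FREE]
Op 5: b = realloc(b, 5) -> b = 8; heap: [0-7 ALLOC][8-12 ALLOC][13-41 FREE]
Op 6: a = realloc(a, 18) -> a = 13; heap: [0-7 FREE][8-12 ALLOC][13-30 ALLOC][31-41 FREE]
Op 7: b = realloc(b, 10) -> b = 31; heap: [0-12 FREE][13-30 ALLOC][31-40 ALLOC][41-41 FREE]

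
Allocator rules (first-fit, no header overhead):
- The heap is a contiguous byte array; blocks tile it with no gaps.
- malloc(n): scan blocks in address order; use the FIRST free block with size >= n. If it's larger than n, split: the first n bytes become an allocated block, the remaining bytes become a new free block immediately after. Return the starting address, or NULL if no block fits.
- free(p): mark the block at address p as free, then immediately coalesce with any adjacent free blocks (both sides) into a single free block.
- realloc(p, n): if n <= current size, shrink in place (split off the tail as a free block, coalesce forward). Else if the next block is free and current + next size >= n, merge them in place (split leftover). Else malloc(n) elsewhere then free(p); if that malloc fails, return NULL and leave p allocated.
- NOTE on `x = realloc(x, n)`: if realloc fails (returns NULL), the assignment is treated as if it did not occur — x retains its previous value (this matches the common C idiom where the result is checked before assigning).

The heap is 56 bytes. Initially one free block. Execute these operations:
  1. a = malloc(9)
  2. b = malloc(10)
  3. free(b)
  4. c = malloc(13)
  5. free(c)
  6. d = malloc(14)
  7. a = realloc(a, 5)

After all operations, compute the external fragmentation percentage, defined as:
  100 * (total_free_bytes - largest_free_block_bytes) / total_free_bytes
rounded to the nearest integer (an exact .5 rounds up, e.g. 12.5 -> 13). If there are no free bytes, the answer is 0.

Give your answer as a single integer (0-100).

Answer: 11

Derivation:
Op 1: a = malloc(9) -> a = 0; heap: [0-8 ALLOC][9-55 FREE]
Op 2: b = malloc(10) -> b = 9; heap: [0-8 ALLOC][9-18 ALLOC][19-55 FREE]
Op 3: free(b) -> (freed b); heap: [0-8 ALLOC][9-55 FREE]
Op 4: c = malloc(13) -> c = 9; heap: [0-8 ALLOC][9-21 ALLOC][22-55 FREE]
Op 5: free(c) -> (freed c); heap: [0-8 ALLOC][9-55 FREE]
Op 6: d = malloc(14) -> d = 9; heap: [0-8 ALLOC][9-22 ALLOC][23-55 FREE]
Op 7: a = realloc(a, 5) -> a = 0; heap: [0-4 ALLOC][5-8 FREE][9-22 ALLOC][23-55 FREE]
Free blocks: [4 33] total_free=37 largest=33 -> 100*(37-33)/37 = 400/37 ≈ 10.811 -> rounds to 11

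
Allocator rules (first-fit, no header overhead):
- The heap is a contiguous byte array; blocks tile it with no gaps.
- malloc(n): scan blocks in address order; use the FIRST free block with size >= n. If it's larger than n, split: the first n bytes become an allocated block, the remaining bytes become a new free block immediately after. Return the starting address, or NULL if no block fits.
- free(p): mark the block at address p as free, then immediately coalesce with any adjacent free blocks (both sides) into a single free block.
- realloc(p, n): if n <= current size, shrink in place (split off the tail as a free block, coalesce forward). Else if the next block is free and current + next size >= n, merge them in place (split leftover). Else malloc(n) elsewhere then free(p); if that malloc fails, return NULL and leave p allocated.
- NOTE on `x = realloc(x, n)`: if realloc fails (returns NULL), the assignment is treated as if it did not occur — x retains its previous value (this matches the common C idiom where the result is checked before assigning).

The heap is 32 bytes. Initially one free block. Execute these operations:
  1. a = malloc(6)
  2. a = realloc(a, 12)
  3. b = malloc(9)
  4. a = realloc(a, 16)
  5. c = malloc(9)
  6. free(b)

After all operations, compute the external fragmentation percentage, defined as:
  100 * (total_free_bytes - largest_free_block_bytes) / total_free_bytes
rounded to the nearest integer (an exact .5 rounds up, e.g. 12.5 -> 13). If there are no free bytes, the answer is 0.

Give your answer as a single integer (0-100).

Answer: 18

Derivation:
Op 1: a = malloc(6) -> a = 0; heap: [0-5 ALLOC][6-31 FREE]
Op 2: a = realloc(a, 12) -> a = 0; heap: [0-11 ALLOC][12-31 FREE]
Op 3: b = malloc(9) -> b = 12; heap: [0-11 ALLOC][12-20 ALLOC][21-31 FREE]
Op 4: a = realloc(a, 16) -> NULL (a unchanged); heap: [0-11 ALLOC][12-20 ALLOC][21-31 FREE]
Op 5: c = malloc(9) -> c = 21; heap: [0-11 ALLOC][12-20 ALLOC][21-29 ALLOC][30-31 FREE]
Op 6: free(b) -> (freed b); heap: [0-11 ALLOC][12-20 FREE][21-29 ALLOC][30-31 FREE]
Free blocks: [9 2] total_free=11 largest=9 -> 100*(11-9)/11 = 200/11 ≈ 18.182 -> rounds to 18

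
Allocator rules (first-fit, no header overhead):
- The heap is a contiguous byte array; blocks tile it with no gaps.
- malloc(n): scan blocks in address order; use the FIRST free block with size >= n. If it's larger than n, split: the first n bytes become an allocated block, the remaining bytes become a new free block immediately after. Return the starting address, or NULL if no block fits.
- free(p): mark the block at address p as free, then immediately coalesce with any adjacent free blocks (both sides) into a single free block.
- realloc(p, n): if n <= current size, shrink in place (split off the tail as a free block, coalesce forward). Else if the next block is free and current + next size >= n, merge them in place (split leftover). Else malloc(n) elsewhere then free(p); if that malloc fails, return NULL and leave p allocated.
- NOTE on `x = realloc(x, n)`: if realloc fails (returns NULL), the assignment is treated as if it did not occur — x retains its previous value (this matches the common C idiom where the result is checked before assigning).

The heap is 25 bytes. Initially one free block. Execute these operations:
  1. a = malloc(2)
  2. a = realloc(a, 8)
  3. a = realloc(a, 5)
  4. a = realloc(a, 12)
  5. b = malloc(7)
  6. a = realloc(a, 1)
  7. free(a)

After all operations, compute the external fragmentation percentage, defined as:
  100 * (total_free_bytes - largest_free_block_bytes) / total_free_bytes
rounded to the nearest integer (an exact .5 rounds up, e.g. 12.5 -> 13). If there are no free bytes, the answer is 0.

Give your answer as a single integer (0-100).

Answer: 33

Derivation:
Op 1: a = malloc(2) -> a = 0; heap: [0-1 ALLOC][2-24 FREE]
Op 2: a = realloc(a, 8) -> a = 0; heap: [0-7 ALLOC][8-24 FREE]
Op 3: a = realloc(a, 5) -> a = 0; heap: [0-4 ALLOC][5-24 FREE]
Op 4: a = realloc(a, 12) -> a = 0; heap: [0-11 ALLOC][12-24 FREE]
Op 5: b = malloc(7) -> b = 12; heap: [0-11 ALLOC][12-18 ALLOC][19-24 FREE]
Op 6: a = realloc(a, 1) -> a = 0; heap: [0-0 ALLOC][1-11 FREE][12-18 ALLOC][19-24 FREE]
Op 7: free(a) -> (freed a); heap: [0-11 FREE][12-18 ALLOC][19-24 FREE]
Free blocks: [12 6] total_free=18 largest=12 -> 100*(18-12)/18 = 600/18 ≈ 33.333 -> rounds to 33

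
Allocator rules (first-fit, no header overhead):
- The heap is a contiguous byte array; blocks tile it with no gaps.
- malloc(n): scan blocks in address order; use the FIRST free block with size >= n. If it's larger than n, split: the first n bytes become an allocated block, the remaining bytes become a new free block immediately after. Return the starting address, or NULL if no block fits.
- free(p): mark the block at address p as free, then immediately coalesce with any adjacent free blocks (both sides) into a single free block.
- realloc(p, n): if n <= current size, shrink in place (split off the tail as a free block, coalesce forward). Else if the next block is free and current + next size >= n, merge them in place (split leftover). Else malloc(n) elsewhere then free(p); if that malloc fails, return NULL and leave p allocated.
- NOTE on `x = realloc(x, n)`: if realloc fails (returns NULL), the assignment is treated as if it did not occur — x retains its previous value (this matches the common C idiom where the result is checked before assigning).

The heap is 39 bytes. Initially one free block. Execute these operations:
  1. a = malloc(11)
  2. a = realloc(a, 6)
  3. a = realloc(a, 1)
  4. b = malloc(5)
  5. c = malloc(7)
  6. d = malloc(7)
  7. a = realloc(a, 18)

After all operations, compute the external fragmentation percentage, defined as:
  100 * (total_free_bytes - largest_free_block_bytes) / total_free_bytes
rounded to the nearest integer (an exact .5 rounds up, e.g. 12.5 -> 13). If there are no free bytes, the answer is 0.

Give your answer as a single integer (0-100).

Op 1: a = malloc(11) -> a = 0; heap: [0-10 ALLOC][11-38 FREE]
Op 2: a = realloc(a, 6) -> a = 0; heap: [0-5 ALLOC][6-38 FREE]
Op 3: a = realloc(a, 1) -> a = 0; heap: [0-0 ALLOC][1-38 FREE]
Op 4: b = malloc(5) -> b = 1; heap: [0-0 ALLOC][1-5 ALLOC][6-38 FREE]
Op 5: c = malloc(7) -> c = 6; heap: [0-0 ALLOC][1-5 ALLOC][6-12 ALLOC][13-38 FREE]
Op 6: d = malloc(7) -> d = 13; heap: [0-0 ALLOC][1-5 ALLOC][6-12 ALLOC][13-19 ALLOC][20-38 FREE]
Op 7: a = realloc(a, 18) -> a = 20; heap: [0-0 FREE][1-5 ALLOC][6-12 ALLOC][13-19 ALLOC][20-37 ALLOC][38-38 FREE]
Free blocks: [1 1] total_free=2 largest=1 -> 100*(2-1)/2 = 100/2 = 50

Answer: 50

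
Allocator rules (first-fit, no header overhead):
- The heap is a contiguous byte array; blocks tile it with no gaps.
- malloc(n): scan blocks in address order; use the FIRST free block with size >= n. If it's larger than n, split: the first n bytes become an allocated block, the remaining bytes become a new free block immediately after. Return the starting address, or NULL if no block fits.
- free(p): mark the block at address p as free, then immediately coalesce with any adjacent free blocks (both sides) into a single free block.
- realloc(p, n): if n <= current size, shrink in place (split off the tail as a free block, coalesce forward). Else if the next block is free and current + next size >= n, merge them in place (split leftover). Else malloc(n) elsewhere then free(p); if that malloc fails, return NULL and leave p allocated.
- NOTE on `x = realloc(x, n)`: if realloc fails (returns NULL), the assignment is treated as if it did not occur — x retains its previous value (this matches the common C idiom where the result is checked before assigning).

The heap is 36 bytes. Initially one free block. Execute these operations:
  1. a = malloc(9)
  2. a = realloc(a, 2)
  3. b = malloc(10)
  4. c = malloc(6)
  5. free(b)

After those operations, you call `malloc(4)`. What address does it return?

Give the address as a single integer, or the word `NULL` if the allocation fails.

Answer: 2

Derivation:
Op 1: a = malloc(9) -> a = 0; heap: [0-8 ALLOC][9-35 FREE]
Op 2: a = realloc(a, 2) -> a = 0; heap: [0-1 ALLOC][2-35 FREE]
Op 3: b = malloc(10) -> b = 2; heap: [0-1 ALLOC][2-11 ALLOC][12-35 FREE]
Op 4: c = malloc(6) -> c = 12; heap: [0-1 ALLOC][2-11 ALLOC][12-17 ALLOC][18-35 FREE]
Op 5: free(b) -> (freed b); heap: [0-1 ALLOC][2-11 FREE][12-17 ALLOC][18-35 FREE]
malloc(4): first-fit scan over [0-1 ALLOC][2-11 FREE][12-17 ALLOC][18-35 FREE] -> 2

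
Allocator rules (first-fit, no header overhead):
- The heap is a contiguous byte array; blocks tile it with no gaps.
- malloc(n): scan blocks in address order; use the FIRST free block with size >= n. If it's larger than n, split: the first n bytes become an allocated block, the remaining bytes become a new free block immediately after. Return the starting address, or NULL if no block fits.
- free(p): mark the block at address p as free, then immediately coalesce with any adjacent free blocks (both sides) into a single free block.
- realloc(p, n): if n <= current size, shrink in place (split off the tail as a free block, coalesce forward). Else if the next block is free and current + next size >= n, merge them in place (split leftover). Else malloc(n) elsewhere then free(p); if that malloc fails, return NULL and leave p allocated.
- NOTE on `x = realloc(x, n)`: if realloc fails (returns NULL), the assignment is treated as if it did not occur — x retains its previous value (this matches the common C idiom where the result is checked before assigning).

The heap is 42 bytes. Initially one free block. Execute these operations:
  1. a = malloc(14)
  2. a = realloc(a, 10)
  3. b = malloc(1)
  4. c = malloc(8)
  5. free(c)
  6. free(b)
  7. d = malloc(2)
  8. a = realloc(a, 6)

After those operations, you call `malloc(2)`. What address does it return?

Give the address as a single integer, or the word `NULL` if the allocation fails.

Answer: 6

Derivation:
Op 1: a = malloc(14) -> a = 0; heap: [0-13 ALLOC][14-41 FREE]
Op 2: a = realloc(a, 10) -> a = 0; heap: [0-9 ALLOC][10-41 FREE]
Op 3: b = malloc(1) -> b = 10; heap: [0-9 ALLOC][10-10 ALLOC][11-41 FREE]
Op 4: c = malloc(8) -> c = 11; heap: [0-9 ALLOC][10-10 ALLOC][11-18 ALLOC][19-41 FREE]
Op 5: free(c) -> (freed c); heap: [0-9 ALLOC][10-10 ALLOC][11-41 FREE]
Op 6: free(b) -> (freed b); heap: [0-9 ALLOC][10-41 FREE]
Op 7: d = malloc(2) -> d = 10; heap: [0-9 ALLOC][10-11 ALLOC][12-41 FREE]
Op 8: a = realloc(a, 6) -> a = 0; heap: [0-5 ALLOC][6-9 FREE][10-11 ALLOC][12-41 FREE]
malloc(2): first-fit scan over [0-5 ALLOC][6-9 FREE][10-11 ALLOC][12-41 FREE] -> 6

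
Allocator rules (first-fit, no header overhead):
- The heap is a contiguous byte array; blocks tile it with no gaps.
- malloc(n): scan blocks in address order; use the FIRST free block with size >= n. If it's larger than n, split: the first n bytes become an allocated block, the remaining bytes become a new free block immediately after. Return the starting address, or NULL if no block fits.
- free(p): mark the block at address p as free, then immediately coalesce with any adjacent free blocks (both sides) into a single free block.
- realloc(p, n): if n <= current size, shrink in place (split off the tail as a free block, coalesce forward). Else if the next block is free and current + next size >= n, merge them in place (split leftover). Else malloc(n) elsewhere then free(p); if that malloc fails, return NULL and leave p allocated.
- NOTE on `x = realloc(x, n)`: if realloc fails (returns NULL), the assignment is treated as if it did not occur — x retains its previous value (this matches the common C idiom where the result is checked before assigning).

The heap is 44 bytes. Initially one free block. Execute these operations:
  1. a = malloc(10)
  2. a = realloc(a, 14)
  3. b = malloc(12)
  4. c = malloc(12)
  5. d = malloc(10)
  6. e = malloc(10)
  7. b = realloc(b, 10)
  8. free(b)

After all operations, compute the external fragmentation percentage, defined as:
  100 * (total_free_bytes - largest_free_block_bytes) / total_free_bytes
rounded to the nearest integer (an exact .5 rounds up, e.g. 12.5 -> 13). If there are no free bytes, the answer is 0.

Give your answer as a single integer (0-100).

Op 1: a = malloc(10) -> a = 0; heap: [0-9 ALLOC][10-43 FREE]
Op 2: a = realloc(a, 14) -> a = 0; heap: [0-13 ALLOC][14-43 FREE]
Op 3: b = malloc(12) -> b = 14; heap: [0-13 ALLOC][14-25 ALLOC][26-43 FREE]
Op 4: c = malloc(12) -> c = 26; heap: [0-13 ALLOC][14-25 ALLOC][26-37 ALLOC][38-43 FREE]
Op 5: d = malloc(10) -> d = NULL; heap: [0-13 ALLOC][14-25 ALLOC][26-37 ALLOC][38-43 FREE]
Op 6: e = malloc(10) -> e = NULL; heap: [0-13 ALLOC][14-25 ALLOC][26-37 ALLOC][38-43 FREE]
Op 7: b = realloc(b, 10) -> b = 14; heap: [0-13 ALLOC][14-23 ALLOC][24-25 FREE][26-37 ALLOC][38-43 FREE]
Op 8: free(b) -> (freed b); heap: [0-13 ALLOC][14-25 FREE][26-37 ALLOC][38-43 FREE]
Free blocks: [12 6] total_free=18 largest=12 -> 100*(18-12)/18 = 600/18 ≈ 33.333 -> rounds to 33

Answer: 33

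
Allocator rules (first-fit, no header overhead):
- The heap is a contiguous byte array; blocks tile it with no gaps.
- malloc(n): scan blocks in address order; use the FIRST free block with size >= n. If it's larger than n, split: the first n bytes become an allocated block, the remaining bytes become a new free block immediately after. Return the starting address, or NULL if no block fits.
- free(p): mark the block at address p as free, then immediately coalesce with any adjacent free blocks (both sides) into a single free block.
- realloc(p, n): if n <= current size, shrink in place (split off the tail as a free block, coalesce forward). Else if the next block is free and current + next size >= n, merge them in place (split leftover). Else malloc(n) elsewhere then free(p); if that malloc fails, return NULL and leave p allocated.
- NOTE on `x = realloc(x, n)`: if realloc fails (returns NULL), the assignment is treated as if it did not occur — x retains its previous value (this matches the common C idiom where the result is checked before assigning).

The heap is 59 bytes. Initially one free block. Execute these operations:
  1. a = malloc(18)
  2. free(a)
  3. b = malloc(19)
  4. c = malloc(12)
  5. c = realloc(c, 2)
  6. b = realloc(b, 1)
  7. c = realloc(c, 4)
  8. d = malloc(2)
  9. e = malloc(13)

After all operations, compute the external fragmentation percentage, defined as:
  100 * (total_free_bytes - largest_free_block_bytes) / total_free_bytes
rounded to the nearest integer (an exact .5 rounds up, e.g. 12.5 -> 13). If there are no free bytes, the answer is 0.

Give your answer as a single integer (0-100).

Op 1: a = malloc(18) -> a = 0; heap: [0-17 ALLOC][18-58 FREE]
Op 2: free(a) -> (freed a); heap: [0-58 FREE]
Op 3: b = malloc(19) -> b = 0; heap: [0-18 ALLOC][19-58 FREE]
Op 4: c = malloc(12) -> c = 19; heap: [0-18 ALLOC][19-30 ALLOC][31-58 FREE]
Op 5: c = realloc(c, 2) -> c = 19; heap: [0-18 ALLOC][19-20 ALLOC][21-58 FREE]
Op 6: b = realloc(b, 1) -> b = 0; heap: [0-0 ALLOC][1-18 FREE][19-20 ALLOC][21-58 FREE]
Op 7: c = realloc(c, 4) -> c = 19; heap: [0-0 ALLOC][1-18 FREE][19-22 ALLOC][23-58 FREE]
Op 8: d = malloc(2) -> d = 1; heap: [0-0 ALLOC][1-2 ALLOC][3-18 FREE][19-22 ALLOC][23-58 FREE]
Op 9: e = malloc(13) -> e = 3; heap: [0-0 ALLOC][1-2 ALLOC][3-15 ALLOC][16-18 FREE][19-22 ALLOC][23-58 FREE]
Free blocks: [3 36] total_free=39 largest=36 -> 100*(39-36)/39 = 300/39 ≈ 7.692 -> rounds to 8

Answer: 8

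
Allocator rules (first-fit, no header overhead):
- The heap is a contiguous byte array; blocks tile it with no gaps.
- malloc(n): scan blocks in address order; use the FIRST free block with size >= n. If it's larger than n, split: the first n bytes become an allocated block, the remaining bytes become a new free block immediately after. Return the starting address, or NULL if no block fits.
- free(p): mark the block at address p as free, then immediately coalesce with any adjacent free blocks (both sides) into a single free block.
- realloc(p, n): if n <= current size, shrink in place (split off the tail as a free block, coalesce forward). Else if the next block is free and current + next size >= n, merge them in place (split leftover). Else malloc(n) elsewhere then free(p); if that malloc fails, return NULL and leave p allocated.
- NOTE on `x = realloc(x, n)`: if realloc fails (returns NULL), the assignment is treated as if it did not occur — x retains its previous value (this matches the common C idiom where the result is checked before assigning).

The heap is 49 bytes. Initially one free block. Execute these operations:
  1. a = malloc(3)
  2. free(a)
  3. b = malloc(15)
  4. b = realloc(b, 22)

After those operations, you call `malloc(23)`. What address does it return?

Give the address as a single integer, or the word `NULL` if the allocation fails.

Op 1: a = malloc(3) -> a = 0; heap: [0-2 ALLOC][3-48 FREE]
Op 2: free(a) -> (freed a); heap: [0-48 FREE]
Op 3: b = malloc(15) -> b = 0; heap: [0-14 ALLOC][15-48 FREE]
Op 4: b = realloc(b, 22) -> b = 0; heap: [0-21 ALLOC][22-48 FREE]
malloc(23): first-fit scan over [0-21 ALLOC][22-48 FREE] -> 22

Answer: 22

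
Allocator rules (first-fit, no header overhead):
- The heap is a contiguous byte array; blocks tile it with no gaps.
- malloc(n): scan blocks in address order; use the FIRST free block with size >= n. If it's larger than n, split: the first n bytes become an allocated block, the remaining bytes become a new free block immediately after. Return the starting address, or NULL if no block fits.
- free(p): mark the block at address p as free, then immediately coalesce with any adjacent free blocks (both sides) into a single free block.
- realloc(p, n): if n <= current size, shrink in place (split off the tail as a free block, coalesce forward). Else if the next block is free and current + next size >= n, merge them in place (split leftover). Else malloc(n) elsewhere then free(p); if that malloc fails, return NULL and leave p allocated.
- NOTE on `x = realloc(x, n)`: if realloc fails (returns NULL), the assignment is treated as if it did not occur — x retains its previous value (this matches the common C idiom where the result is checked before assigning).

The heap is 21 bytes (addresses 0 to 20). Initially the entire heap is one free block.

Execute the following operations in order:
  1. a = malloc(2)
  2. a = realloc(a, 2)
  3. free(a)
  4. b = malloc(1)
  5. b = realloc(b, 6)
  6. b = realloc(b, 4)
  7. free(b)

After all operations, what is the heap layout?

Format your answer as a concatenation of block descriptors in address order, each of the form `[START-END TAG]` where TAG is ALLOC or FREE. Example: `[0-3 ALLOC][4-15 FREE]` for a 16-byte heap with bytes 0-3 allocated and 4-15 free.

Op 1: a = malloc(2) -> a = 0; heap: [0-1 ALLOC][2-20 FREE]
Op 2: a = realloc(a, 2) -> a = 0; heap: [0-1 ALLOC][2-20 FREE]
Op 3: free(a) -> (freed a); heap: [0-20 FREE]
Op 4: b = malloc(1) -> b = 0; heap: [0-0 ALLOC][1-20 FREE]
Op 5: b = realloc(b, 6) -> b = 0; heap: [0-5 ALLOC][6-20 FREE]
Op 6: b = realloc(b, 4) -> b = 0; heap: [0-3 ALLOC][4-20 FREE]
Op 7: free(b) -> (freed b); heap: [0-20 FREE]

Answer: [0-20 FREE]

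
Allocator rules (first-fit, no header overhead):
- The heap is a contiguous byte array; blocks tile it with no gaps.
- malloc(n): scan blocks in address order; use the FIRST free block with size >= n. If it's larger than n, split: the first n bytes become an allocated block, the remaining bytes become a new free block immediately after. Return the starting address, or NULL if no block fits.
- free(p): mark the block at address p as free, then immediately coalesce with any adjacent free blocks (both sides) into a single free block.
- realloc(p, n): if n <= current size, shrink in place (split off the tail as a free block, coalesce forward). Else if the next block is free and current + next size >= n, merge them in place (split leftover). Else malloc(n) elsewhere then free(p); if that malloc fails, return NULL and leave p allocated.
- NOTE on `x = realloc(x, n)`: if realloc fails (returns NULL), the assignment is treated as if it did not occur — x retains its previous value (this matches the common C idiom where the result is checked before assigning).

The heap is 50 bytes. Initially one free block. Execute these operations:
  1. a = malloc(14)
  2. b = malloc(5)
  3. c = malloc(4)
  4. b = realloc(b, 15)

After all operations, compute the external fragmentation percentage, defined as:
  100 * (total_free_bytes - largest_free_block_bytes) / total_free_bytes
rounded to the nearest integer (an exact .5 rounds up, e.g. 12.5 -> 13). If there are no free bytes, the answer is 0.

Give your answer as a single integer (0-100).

Answer: 29

Derivation:
Op 1: a = malloc(14) -> a = 0; heap: [0-13 ALLOC][14-49 FREE]
Op 2: b = malloc(5) -> b = 14; heap: [0-13 ALLOC][14-18 ALLOC][19-49 FREE]
Op 3: c = malloc(4) -> c = 19; heap: [0-13 ALLOC][14-18 ALLOC][19-22 ALLOC][23-49 FREE]
Op 4: b = realloc(b, 15) -> b = 23; heap: [0-13 ALLOC][14-18 FREE][19-22 ALLOC][23-37 ALLOC][38-49 FREE]
Free blocks: [5 12] total_free=17 largest=12 -> 100*(17-12)/17 = 500/17 ≈ 29.412 -> rounds to 29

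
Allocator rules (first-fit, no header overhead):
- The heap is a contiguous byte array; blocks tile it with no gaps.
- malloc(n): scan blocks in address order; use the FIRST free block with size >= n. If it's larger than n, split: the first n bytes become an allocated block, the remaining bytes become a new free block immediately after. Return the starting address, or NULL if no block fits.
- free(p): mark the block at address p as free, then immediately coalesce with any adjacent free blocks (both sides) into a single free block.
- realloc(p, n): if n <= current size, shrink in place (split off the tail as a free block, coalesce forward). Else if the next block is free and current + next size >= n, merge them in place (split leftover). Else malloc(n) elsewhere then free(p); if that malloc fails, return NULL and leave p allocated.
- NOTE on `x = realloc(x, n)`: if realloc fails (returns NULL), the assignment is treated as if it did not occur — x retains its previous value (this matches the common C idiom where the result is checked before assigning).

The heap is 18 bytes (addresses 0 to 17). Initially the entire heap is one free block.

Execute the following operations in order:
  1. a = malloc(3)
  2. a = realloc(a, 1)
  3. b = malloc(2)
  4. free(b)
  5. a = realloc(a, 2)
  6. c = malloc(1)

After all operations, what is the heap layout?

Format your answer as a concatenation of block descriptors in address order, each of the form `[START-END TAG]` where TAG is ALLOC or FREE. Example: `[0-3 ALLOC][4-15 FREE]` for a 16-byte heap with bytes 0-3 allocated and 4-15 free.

Op 1: a = malloc(3) -> a = 0; heap: [0-2 ALLOC][3-17 FREE]
Op 2: a = realloc(a, 1) -> a = 0; heap: [0-0 ALLOC][1-17 FREE]
Op 3: b = malloc(2) -> b = 1; heap: [0-0 ALLOC][1-2 ALLOC][3-17 FREE]
Op 4: free(b) -> (freed b); heap: [0-0 ALLOC][1-17 FREE]
Op 5: a = realloc(a, 2) -> a = 0; heap: [0-1 ALLOC][2-17 FREE]
Op 6: c = malloc(1) -> c = 2; heap: [0-1 ALLOC][2-2 ALLOC][3-17 FREE]

Answer: [0-1 ALLOC][2-2 ALLOC][3-17 FREE]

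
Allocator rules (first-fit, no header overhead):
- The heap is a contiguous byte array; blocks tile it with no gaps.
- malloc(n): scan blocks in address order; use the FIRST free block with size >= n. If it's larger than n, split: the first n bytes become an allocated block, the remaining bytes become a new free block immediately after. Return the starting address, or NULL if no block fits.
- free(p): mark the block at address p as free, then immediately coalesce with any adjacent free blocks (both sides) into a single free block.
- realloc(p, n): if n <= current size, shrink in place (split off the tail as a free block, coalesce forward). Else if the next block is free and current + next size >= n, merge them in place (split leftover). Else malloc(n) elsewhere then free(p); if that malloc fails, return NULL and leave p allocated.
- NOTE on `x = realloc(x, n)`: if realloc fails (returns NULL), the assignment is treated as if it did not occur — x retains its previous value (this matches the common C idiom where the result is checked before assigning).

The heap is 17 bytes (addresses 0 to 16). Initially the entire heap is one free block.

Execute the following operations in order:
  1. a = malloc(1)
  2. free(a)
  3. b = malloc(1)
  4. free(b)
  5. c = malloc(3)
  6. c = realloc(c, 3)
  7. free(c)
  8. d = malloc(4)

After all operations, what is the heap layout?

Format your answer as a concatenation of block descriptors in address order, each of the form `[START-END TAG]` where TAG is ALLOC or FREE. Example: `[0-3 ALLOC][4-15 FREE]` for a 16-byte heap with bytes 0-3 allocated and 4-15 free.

Answer: [0-3 ALLOC][4-16 FREE]

Derivation:
Op 1: a = malloc(1) -> a = 0; heap: [0-0 ALLOC][1-16 FREE]
Op 2: free(a) -> (freed a); heap: [0-16 FREE]
Op 3: b = malloc(1) -> b = 0; heap: [0-0 ALLOC][1-16 FREE]
Op 4: free(b) -> (freed b); heap: [0-16 FREE]
Op 5: c = malloc(3) -> c = 0; heap: [0-2 ALLOC][3-16 FREE]
Op 6: c = realloc(c, 3) -> c = 0; heap: [0-2 ALLOC][3-16 FREE]
Op 7: free(c) -> (freed c); heap: [0-16 FREE]
Op 8: d = malloc(4) -> d = 0; heap: [0-3 ALLOC][4-16 FREE]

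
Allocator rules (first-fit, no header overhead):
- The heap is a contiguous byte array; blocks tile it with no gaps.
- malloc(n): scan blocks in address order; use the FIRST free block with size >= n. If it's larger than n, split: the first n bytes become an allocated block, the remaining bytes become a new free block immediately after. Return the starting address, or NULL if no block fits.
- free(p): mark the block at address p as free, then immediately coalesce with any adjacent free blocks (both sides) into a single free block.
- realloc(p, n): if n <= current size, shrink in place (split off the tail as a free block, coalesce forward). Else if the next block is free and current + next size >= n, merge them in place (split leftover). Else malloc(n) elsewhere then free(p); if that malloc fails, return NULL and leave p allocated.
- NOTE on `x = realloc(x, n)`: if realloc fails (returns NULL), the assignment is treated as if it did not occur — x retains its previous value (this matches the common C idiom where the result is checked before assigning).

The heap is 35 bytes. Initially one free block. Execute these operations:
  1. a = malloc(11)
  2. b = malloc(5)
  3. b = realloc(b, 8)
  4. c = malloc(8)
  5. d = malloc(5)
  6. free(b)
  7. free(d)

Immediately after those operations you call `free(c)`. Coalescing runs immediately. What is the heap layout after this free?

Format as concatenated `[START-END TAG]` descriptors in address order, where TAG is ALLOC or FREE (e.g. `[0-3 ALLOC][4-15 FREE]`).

Op 1: a = malloc(11) -> a = 0; heap: [0-10 ALLOC][11-34 FREE]
Op 2: b = malloc(5) -> b = 11; heap: [0-10 ALLOC][11-15 ALLOC][16-34 FREE]
Op 3: b = realloc(b, 8) -> b = 11; heap: [0-10 ALLOC][11-18 ALLOC][19-34 FREE]
Op 4: c = malloc(8) -> c = 19; heap: [0-10 ALLOC][11-18 ALLOC][19-26 ALLOC][27-34 FREE]
Op 5: d = malloc(5) -> d = 27; heap: [0-10 ALLOC][11-18 ALLOC][19-26 ALLOC][27-31 ALLOC][32-34 FREE]
Op 6: free(b) -> (freed b); heap: [0-10 ALLOC][11-18 FREE][19-26 ALLOC][27-31 ALLOC][32-34 FREE]
Op 7: free(d) -> (freed d); heap: [0-10 ALLOC][11-18 FREE][19-26 ALLOC][27-34 FREE]
free(c): c = 19 -> block [19-26 ALLOC]; mark free, coalesce with adjacent free neighbors -> [0-10 ALLOC][11-34 FREE]

Answer: [0-10 ALLOC][11-34 FREE]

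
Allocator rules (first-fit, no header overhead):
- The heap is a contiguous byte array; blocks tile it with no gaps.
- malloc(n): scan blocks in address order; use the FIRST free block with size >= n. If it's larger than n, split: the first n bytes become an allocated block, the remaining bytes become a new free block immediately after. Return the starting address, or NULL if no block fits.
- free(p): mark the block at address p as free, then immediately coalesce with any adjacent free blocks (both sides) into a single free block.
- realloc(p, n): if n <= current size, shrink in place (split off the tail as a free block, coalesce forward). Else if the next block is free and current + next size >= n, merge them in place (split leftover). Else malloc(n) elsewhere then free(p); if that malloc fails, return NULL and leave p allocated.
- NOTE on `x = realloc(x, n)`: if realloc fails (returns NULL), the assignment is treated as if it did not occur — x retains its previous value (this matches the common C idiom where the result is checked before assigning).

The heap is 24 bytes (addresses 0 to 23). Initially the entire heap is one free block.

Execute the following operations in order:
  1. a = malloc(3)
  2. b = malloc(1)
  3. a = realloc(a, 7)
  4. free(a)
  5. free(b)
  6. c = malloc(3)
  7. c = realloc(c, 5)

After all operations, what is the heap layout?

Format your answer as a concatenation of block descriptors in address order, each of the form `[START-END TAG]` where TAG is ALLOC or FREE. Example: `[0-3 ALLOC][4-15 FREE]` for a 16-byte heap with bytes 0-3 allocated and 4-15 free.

Op 1: a = malloc(3) -> a = 0; heap: [0-2 ALLOC][3-23 FREE]
Op 2: b = malloc(1) -> b = 3; heap: [0-2 ALLOC][3-3 ALLOC][4-23 FREE]
Op 3: a = realloc(a, 7) -> a = 4; heap: [0-2 FREE][3-3 ALLOC][4-10 ALLOC][11-23 FREE]
Op 4: free(a) -> (freed a); heap: [0-2 FREE][3-3 ALLOC][4-23 FREE]
Op 5: free(b) -> (freed b); heap: [0-23 FREE]
Op 6: c = malloc(3) -> c = 0; heap: [0-2 ALLOC][3-23 FREE]
Op 7: c = realloc(c, 5) -> c = 0; heap: [0-4 ALLOC][5-23 FREE]

Answer: [0-4 ALLOC][5-23 FREE]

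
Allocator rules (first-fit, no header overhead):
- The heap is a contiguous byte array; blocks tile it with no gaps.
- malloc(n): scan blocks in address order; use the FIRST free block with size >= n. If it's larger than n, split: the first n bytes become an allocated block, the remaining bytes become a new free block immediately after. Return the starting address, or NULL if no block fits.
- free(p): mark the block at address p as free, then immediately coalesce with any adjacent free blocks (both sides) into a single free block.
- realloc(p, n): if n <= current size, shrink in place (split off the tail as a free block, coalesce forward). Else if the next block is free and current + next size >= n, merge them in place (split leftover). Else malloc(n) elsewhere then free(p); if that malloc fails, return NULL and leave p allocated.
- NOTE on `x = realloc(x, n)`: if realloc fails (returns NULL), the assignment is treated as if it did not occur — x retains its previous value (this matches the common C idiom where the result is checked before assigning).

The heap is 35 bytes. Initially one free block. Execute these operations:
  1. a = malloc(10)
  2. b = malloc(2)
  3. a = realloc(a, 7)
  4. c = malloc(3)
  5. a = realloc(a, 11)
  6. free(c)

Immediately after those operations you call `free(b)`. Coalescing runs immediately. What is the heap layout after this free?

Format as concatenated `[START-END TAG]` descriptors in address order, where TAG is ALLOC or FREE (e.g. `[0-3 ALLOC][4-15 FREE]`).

Op 1: a = malloc(10) -> a = 0; heap: [0-9 ALLOC][10-34 FREE]
Op 2: b = malloc(2) -> b = 10; heap: [0-9 ALLOC][10-11 ALLOC][12-34 FREE]
Op 3: a = realloc(a, 7) -> a = 0; heap: [0-6 ALLOC][7-9 FREE][10-11 ALLOC][12-34 FREE]
Op 4: c = malloc(3) -> c = 7; heap: [0-6 ALLOC][7-9 ALLOC][10-11 ALLOC][12-34 FREE]
Op 5: a = realloc(a, 11) -> a = 12; heap: [0-6 FREE][7-9 ALLOC][10-11 ALLOC][12-22 ALLOC][23-34 FREE]
Op 6: free(c) -> (freed c); heap: [0-9 FREE][10-11 ALLOC][12-22 ALLOC][23-34 FREE]
free(b): b = 10 -> block [10-11 ALLOC]; mark free, coalesce with adjacent free neighbors -> [0-11 FREE][12-22 ALLOC][23-34 FREE]

Answer: [0-11 FREE][12-22 ALLOC][23-34 FREE]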